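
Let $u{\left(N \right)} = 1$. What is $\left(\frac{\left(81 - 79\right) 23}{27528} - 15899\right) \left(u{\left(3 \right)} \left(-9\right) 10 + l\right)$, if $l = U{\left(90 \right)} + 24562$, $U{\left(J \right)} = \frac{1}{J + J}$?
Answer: $- \frac{26052821939089}{66960} \approx -3.8908 \cdot 10^{8}$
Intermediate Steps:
$U{\left(J \right)} = \frac{1}{2 J}$
$l = \frac{4421161}{180}$ ($l = \frac{1}{2 \cdot 90} + 24562 = \frac{1}{2} \cdot \frac{1}{90} + 24562 = \frac{1}{180} + 24562 = \frac{4421161}{180} \approx 24562.0$)
$\left(\frac{\left(81 - 79\right) 23}{27528} - 15899\right) \left(u{\left(3 \right)} \left(-9\right) 10 + l\right) = \left(\frac{\left(81 - 79\right) 23}{27528} - 15899\right) \left(1 \left(-9\right) 10 + \frac{4421161}{180}\right) = \left(2 \cdot 23 \cdot \frac{1}{27528} - 15899\right) \left(\left(-9\right) 10 + \frac{4421161}{180}\right) = \left(46 \cdot \frac{1}{27528} - 15899\right) \left(-90 + \frac{4421161}{180}\right) = \left(\frac{23}{13764} - 15899\right) \frac{4404961}{180} = \left(- \frac{218833813}{13764}\right) \frac{4404961}{180} = - \frac{26052821939089}{66960}$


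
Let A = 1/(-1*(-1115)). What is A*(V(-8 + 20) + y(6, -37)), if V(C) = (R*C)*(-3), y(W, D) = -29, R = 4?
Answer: -173/1115 ≈ -0.15516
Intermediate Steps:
A = 1/1115 ≈ 0.00089686
V(C) = -12*C (V(C) = (4*C)*(-3) = -12*C)
A*(V(-8 + 20) + y(6, -37)) = (-12*(-8 + 20) - 29)/1115 = (-12*12 - 29)/1115 = (-144 - 29)/1115 = (1/1115)*(-173) = -173/1115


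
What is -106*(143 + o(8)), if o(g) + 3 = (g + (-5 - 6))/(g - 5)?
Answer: -14734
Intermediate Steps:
o(g) = -3 + (-11 + g)/(-5 + g) (o(g) = -3 + (g + (-5 - 6))/(g - 5) = -3 + (g - 11)/(-5 + g) = -3 + (-11 + g)/(-5 + g))
-106*(143 + o(8)) = -106*(143 + 2*(2 - 1*8)/(-5 + 8)) = -106*(143 + 2*(2 - 8)/3) = -106*(143 + 2*(⅓)*(-6)) = -106*(143 - 4) = -106*139 = -14734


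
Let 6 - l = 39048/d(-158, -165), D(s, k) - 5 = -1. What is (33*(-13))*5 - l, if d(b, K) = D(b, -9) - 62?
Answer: -81903/29 ≈ -2824.2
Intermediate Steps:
D(s, k) = 4 (D(s, k) = 5 - 1 = 4)
d(b, K) = -58 (d(b, K) = 4 - 62 = -58)
l = 19698/29 (l = 6 - 39048/(-58) = 6 - 39048*(-1)/58 = 6 - 1*(-19524/29) = 6 + 19524/29 = 19698/29 ≈ 679.24)
(33*(-13))*5 - l = (33*(-13))*5 - 1*19698/29 = -429*5 - 19698/29 = -2145 - 19698/29 = -81903/29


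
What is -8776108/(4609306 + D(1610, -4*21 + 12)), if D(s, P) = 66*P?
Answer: -4388054/2302277 ≈ -1.9060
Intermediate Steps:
-8776108/(4609306 + D(1610, -4*21 + 12)) = -8776108/(4609306 + 66*(-4*21 + 12)) = -8776108/(4609306 + 66*(-84 + 12)) = -8776108/(4609306 + 66*(-72)) = -8776108/(4609306 - 4752) = -8776108/4604554 = -8776108*1/4604554 = -4388054/2302277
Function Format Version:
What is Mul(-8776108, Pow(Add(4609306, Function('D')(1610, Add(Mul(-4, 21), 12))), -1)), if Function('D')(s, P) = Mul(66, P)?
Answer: Rational(-4388054, 2302277) ≈ -1.9060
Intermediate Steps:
Mul(-8776108, Pow(Add(4609306, Function('D')(1610, Add(Mul(-4, 21), 12))), -1)) = Mul(-8776108, Pow(Add(4609306, Mul(66, Add(Mul(-4, 21), 12))), -1)) = Mul(-8776108, Pow(Add(4609306, Mul(66, Add(-84, 12))), -1)) = Mul(-8776108, Pow(Add(4609306, Mul(66, -72)), -1)) = Mul(-8776108, Pow(Add(4609306, -4752), -1)) = Mul(-8776108, Pow(4604554, -1)) = Mul(-8776108, Rational(1, 4604554)) = Rational(-4388054, 2302277)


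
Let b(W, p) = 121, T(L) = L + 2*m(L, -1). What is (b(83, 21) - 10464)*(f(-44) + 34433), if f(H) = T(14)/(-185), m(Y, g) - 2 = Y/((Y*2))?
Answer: -65885799498/185 ≈ -3.5614e+8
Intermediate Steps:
m(Y, g) = 5/2 (m(Y, g) = 2 + Y/((Y*2)) = 2 + Y/((2*Y)) = 2 + Y*(1/(2*Y)) = 2 + ½ = 5/2)
T(L) = 5 + L (T(L) = L + 2*(5/2) = L + 5 = 5 + L)
f(H) = -19/185 (f(H) = (5 + 14)/(-185) = 19*(-1/185) = -19/185)
(b(83, 21) - 10464)*(f(-44) + 34433) = (121 - 10464)*(-19/185 + 34433) = -10343*6370086/185 = -65885799498/185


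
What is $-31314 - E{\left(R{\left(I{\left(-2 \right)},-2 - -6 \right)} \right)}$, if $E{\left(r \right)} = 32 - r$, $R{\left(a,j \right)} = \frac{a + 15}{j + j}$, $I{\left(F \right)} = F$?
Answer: $- \frac{250755}{8} \approx -31344.0$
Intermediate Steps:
$R{\left(a,j \right)} = \frac{15 + a}{2 j}$
$-31314 - E{\left(R{\left(I{\left(-2 \right)},-2 - -6 \right)} \right)} = -31314 - \left(32 - \frac{15 - 2}{2 \left(-2 - -6\right)}\right) = -31314 - \left(32 - \frac{1}{2} \frac{1}{-2 + 6} \cdot 13\right) = -31314 - \left(32 - \frac{1}{2} \cdot \frac{1}{4} \cdot 13\right) = -31314 - \left(32 - \frac{13}{8}\right) = -31314 - \frac{243}{8} = - \frac{250755}{8}$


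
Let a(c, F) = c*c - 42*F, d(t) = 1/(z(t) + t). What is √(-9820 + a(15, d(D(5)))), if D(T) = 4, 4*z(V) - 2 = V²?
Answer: I*√2774383/17 ≈ 97.979*I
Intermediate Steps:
z(V) = ½ + V²/4
d(t) = 1/(½ + t + t²/4) (d(t) = 1/((½ + t²/4) + t) = 1/(½ + t + t²/4))
a(c, F) = c² - 42*F
√(-9820 + a(15, d(D(5)))) = √(-9820 + (15² - 168/(2 + 4² + 4*4))) = √(-9820 + (225 - 168/(2 + 16 + 16))) = √(-9820 + (225 - 168/34)) = √(-9820 + (225 - 42*2/17)) = √(-9820 + (225 - 84/17)) = √(-9820 + 3741/17) = √(-163199/17) = I*√2774383/17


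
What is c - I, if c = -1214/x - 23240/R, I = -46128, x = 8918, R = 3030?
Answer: 62311933219/1351077 ≈ 46120.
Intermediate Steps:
c = -10546637/1351077 (c = -1214/8918 - 23240/3030 = -1214*1/8918 - 23240*1/3030 = -607/4459 - 2324/303 = -10546637/1351077 ≈ -7.8061)
c - I = -10546637/1351077 - 1*(-46128) = -10546637/1351077 + 46128 = 62311933219/1351077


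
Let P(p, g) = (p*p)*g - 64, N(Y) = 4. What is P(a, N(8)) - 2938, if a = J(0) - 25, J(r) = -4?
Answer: 362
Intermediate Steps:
a = -29 (a = -4 - 25 = -29)
P(p, g) = -64 + g*p² (P(p, g) = p²*g - 64 = g*p² - 64 = -64 + g*p²)
P(a, N(8)) - 2938 = (-64 + 4*(-29)²) - 2938 = (-64 + 4*841) - 2938 = (-64 + 3364) - 2938 = 3300 - 2938 = 362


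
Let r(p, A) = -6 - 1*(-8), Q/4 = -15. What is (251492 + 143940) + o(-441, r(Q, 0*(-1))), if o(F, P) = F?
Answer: 394991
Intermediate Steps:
Q = -60 (Q = 4*(-15) = -60)
r(p, A) = 2 (r(p, A) = -6 + 8 = 2)
(251492 + 143940) + o(-441, r(Q, 0*(-1))) = (251492 + 143940) - 441 = 395432 - 441 = 394991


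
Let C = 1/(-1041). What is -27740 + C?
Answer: -28877341/1041 ≈ -27740.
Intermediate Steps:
C = -1/1041 ≈ -0.00096061
-27740 + C = -27740 - 1/1041 = -28877341/1041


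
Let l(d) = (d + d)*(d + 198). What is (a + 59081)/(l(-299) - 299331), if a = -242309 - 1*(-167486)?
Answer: 15742/238933 ≈ 0.065885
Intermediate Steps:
a = -74823 (a = -242309 + 167486 = -74823)
l(d) = 2*d*(198 + d) (l(d) = (2*d)*(198 + d) = 2*d*(198 + d))
(a + 59081)/(l(-299) - 299331) = (-74823 + 59081)/(2*(-299)*(198 - 299) - 299331) = -15742/(2*(-299)*(-101) - 299331) = -15742/(60398 - 299331) = -15742/(-238933) = -15742*(-1/238933) = 15742/238933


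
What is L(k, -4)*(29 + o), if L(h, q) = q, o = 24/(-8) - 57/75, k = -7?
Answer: -2524/25 ≈ -100.96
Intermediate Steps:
o = -94/25 (o = 24*(-⅛) - 57*1/75 = -3 - 19/25 = -94/25 ≈ -3.7600)
L(k, -4)*(29 + o) = -4*(29 - 94/25) = -4*631/25 = -2524/25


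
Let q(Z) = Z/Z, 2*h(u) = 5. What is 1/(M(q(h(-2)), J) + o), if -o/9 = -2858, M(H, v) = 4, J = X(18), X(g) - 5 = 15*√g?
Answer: 1/25726 ≈ 3.8871e-5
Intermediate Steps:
X(g) = 5 + 15*√g
J = 5 + 45*√2 (J = 5 + 15*√18 = 5 + 15*(3*√2) = 5 + 45*√2 ≈ 68.640)
h(u) = 5/2 (h(u) = (½)*5 = 5/2)
q(Z) = 1
o = 25722 (o = -9*(-2858) = 25722)
1/(M(q(h(-2)), J) + o) = 1/(4 + 25722) = 1/25726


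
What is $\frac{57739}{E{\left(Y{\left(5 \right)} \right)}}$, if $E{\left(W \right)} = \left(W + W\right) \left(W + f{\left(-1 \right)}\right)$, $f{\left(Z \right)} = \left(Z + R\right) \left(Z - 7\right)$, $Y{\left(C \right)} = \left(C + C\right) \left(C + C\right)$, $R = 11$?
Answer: $\frac{57739}{4000} \approx 14.435$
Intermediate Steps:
$Y{\left(C \right)} = 4 C^{2}$ ($Y{\left(C \right)} = 2 C 2 C = 4 C^{2}$)
$f{\left(Z \right)} = \left(-7 + Z\right) \left(11 + Z\right)$ ($f{\left(Z \right)} = \left(Z + 11\right) \left(Z - 7\right) = \left(11 + Z\right) \left(-7 + Z\right) = \left(-7 + Z\right) \left(11 + Z\right)$)
$E{\left(W \right)} = 2 W \left(-80 + W\right)$ ($E{\left(W \right)} = \left(W + W\right) \left(W + \left(-77 + \left(-1\right)^{2} + 4 \left(-1\right)\right)\right) = 2 W \left(W - 80\right) = 2 W \left(-80 + W\right)$)
$\frac{57739}{E{\left(Y{\left(5 \right)} \right)}} = \frac{57739}{2 \cdot 4 \cdot 5^{2} \left(-80 + 4 \cdot 5^{2}\right)} = \frac{57739}{2 \cdot 4 \cdot 25 \left(-80 + 4 \cdot 25\right)} = \frac{57739}{2 \cdot 100 \left(-80 + 100\right)} = \frac{57739}{2 \cdot 100 \cdot 20} = \frac{57739}{4000}$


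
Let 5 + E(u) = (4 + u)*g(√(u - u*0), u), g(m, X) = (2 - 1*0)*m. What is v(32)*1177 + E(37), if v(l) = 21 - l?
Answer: -12952 + 82*√37 ≈ -12453.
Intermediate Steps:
g(m, X) = 2*m (g(m, X) = (2 + 0)*m = 2*m)
E(u) = -5 + 2*√u*(4 + u) (E(u) = -5 + (4 + u)*(2*√(u - u*0)) = -5 + (4 + u)*(2*√(u + 0)) = -5 + (4 + u)*(2*√u) = -5 + 2*√u*(4 + u))
v(32)*1177 + E(37) = (21 - 1*32)*1177 + (-5 + 2*37^(3/2) + 8*√37) = (21 - 32)*1177 + (-5 + 2*(37*√37) + 8*√37) = -11*1177 + (-5 + 74*√37 + 8*√37) = -12947 + (-5 + 82*√37) = -12952 + 82*√37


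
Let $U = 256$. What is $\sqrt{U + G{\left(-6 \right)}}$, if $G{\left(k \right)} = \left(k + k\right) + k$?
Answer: $\sqrt{238} \approx 15.427$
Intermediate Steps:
$G{\left(k \right)} = 3 k$ ($G{\left(k \right)} = 2 k + k = 3 k$)
$\sqrt{U + G{\left(-6 \right)}} = \sqrt{256 + 3 \left(-6\right)} = \sqrt{256 - 18} = \sqrt{238}$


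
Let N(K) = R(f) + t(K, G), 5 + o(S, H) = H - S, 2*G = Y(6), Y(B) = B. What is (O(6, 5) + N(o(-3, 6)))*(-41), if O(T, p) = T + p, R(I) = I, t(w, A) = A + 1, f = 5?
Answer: -820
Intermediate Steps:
G = 3 (G = (1/2)*6 = 3)
t(w, A) = 1 + A
o(S, H) = -5 + H - S (o(S, H) = -5 + (H - S) = -5 + H - S)
N(K) = 9 (N(K) = 5 + (1 + 3) = 5 + 4 = 9)
(O(6, 5) + N(o(-3, 6)))*(-41) = ((6 + 5) + 9)*(-41) = (11 + 9)*(-41) = 20*(-41) = -820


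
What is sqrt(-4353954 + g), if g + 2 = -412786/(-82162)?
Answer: I*sqrt(7347939099226483)/41081 ≈ 2086.6*I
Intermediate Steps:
g = 124231/41081 (g = -2 - 412786/(-82162) = -2 - 412786*(-1/82162) = -2 + 206393/41081 = 124231/41081 ≈ 3.0241)
sqrt(-4353954 + g) = sqrt(-4353954 + 124231/41081) = sqrt(-178864660043/41081) = I*sqrt(7347939099226483)/41081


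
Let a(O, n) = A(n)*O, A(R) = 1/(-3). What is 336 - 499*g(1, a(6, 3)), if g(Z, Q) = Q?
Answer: 1334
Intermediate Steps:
A(R) = -⅓
a(O, n) = -O/3
336 - 499*g(1, a(6, 3)) = 336 - (-499)*6/3 = 336 - 499*(-2) = 336 + 998 = 1334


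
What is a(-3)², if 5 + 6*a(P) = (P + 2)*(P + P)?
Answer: 1/36 ≈ 0.027778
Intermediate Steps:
a(P) = -⅚ + P*(2 + P)/3 (a(P) = -⅚ + ((P + 2)*(P + P))/6 = -⅚ + ((2 + P)*(2*P))/6 = -⅚ + (2*P*(2 + P))/6 = -⅚ + P*(2 + P)/3)
a(-3)² = (-⅚ + (⅓)*(-3)² + (⅔)*(-3))² = (-⅚ + (⅓)*9 - 2)² = (-⅚ + 3 - 2)² = (⅙)² = 1/36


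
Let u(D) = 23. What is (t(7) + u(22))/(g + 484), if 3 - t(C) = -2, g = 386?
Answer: 14/435 ≈ 0.032184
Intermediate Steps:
t(C) = 5 (t(C) = 3 - 1*(-2) = 3 + 2 = 5)
(t(7) + u(22))/(g + 484) = (5 + 23)/(386 + 484) = 28/870 = 28*(1/870) = 14/435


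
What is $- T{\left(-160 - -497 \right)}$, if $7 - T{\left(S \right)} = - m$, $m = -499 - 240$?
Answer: $732$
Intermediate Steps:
$m = -739$
$T{\left(S \right)} = -732$ ($T{\left(S \right)} = 7 - \left(-1\right) \left(-739\right) = 7 - 739 = -732$)
$- T{\left(-160 - -497 \right)} = \left(-1\right) \left(-732\right) = 732$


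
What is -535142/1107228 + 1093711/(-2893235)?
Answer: -1379639503739/1601735401290 ≈ -0.86134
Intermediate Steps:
-535142/1107228 + 1093711/(-2893235) = -535142*1/1107228 + 1093711*(-1/2893235) = -267571/553614 - 1093711/2893235 = -1379639503739/1601735401290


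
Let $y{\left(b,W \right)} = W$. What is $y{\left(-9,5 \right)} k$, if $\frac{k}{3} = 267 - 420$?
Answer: $-2295$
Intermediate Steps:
$k = -459$ ($k = 3 \left(267 - 420\right) = 3 \left(-153\right) = -459$)
$y{\left(-9,5 \right)} k = 5 \left(-459\right) = -2295$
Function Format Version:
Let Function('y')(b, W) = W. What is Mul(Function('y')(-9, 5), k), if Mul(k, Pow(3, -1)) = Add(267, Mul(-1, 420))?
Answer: -2295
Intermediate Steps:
k = -459 (k = Mul(3, Add(267, Mul(-1, 420))) = Mul(3, Add(267, -420)) = Mul(3, -153) = -459)
Mul(Function('y')(-9, 5), k) = Mul(5, -459) = -2295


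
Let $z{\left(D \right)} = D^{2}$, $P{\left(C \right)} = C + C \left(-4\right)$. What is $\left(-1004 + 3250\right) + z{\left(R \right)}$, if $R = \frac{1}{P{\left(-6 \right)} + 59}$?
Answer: $\frac{13316535}{5929} \approx 2246.0$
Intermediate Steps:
$P{\left(C \right)} = - 3 C$ ($P{\left(C \right)} = C - 4 C = - 3 C$)
$R = \frac{1}{77}$ ($R = \frac{1}{\left(-3\right) \left(-6\right) + 59} = \frac{1}{18 + 59} = \frac{1}{77} \approx 0.012987$)
$\left(-1004 + 3250\right) + z{\left(R \right)} = \left(-1004 + 3250\right) + \left(\frac{1}{77}\right)^{2} = 2246 + \frac{1}{5929} = \frac{13316535}{5929}$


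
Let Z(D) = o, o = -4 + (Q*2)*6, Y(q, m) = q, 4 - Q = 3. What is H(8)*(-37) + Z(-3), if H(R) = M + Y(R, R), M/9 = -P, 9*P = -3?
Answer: -399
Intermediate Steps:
Q = 1 (Q = 4 - 1*3 = 4 - 3 = 1)
P = -1/3 (P = (1/9)*(-3) = -1/3 ≈ -0.33333)
M = 3 (M = 9*(-1*(-1/3)) = 9*(1/3) = 3)
H(R) = 3 + R
o = 8 (o = -4 + (1*2)*6 = -4 + 2*6 = -4 + 12 = 8)
Z(D) = 8
H(8)*(-37) + Z(-3) = (3 + 8)*(-37) + 8 = 11*(-37) + 8 = -407 + 8 = -399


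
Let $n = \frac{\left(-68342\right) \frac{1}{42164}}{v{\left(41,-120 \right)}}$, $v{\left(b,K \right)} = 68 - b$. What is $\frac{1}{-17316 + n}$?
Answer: $- \frac{569214}{9856543795} \approx -5.775 \cdot 10^{-5}$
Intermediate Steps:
$n = - \frac{34171}{569214}$ ($n = \frac{\left(-68342\right) \frac{1}{42164}}{68 - 41} = - \frac{34171}{21082 \cdot 27} = \left(- \frac{34171}{21082}\right) \frac{1}{27} = - \frac{34171}{569214} \approx -0.060032$)
$\frac{1}{-17316 + n} = \frac{1}{-17316 - \frac{34171}{569214}} = \frac{1}{- \frac{9856543795}{569214}} = - \frac{569214}{9856543795}$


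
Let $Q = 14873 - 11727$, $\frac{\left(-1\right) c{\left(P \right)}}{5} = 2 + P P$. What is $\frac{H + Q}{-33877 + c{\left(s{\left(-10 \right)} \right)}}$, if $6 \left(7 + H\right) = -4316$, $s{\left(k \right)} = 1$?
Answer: $- \frac{7259}{101676} \approx -0.071393$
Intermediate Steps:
$H = - \frac{2179}{3}$ ($H = -7 + \frac{1}{6} \left(-4316\right) = -7 - \frac{2158}{3} = - \frac{2179}{3} \approx -726.33$)
$c{\left(P \right)} = -10 - 5 P^{2}$ ($c{\left(P \right)} = - 5 \left(2 + P P\right) = - 5 \left(2 + P^{2}\right) = -10 - 5 P^{2}$)
$Q = 3146$ ($Q = 14873 - 11727 = 3146$)
$\frac{H + Q}{-33877 + c{\left(s{\left(-10 \right)} \right)}} = \frac{- \frac{2179}{3} + 3146}{-33877 - \left(10 + 5 \cdot 1^{2}\right)} = \frac{7259}{3 \left(-33877 - 15\right)} = \frac{7259}{3 \left(-33892\right)} = \frac{7259}{3} \left(- \frac{1}{33892}\right) = - \frac{7259}{101676}$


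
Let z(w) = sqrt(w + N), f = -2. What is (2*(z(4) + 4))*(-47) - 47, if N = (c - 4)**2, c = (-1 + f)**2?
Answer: -423 - 94*sqrt(29) ≈ -929.21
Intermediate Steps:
c = 9 (c = (-1 - 2)**2 = (-3)**2 = 9)
N = 25 (N = (9 - 4)**2 = 5**2 = 25)
z(w) = sqrt(25 + w) (z(w) = sqrt(w + 25) = sqrt(25 + w))
(2*(z(4) + 4))*(-47) - 47 = (2*(sqrt(25 + 4) + 4))*(-47) - 47 = (2*(sqrt(29) + 4))*(-47) - 47 = (2*(4 + sqrt(29)))*(-47) - 47 = (8 + 2*sqrt(29))*(-47) - 47 = (-376 - 94*sqrt(29)) - 47 = -423 - 94*sqrt(29)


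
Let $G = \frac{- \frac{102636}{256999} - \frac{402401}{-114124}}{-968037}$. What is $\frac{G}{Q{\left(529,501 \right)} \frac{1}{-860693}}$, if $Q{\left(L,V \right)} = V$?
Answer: $\frac{11275499269249765}{2032076537626223916} \approx 0.0055488$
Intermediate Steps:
$G = - \frac{13100489105}{4056040993265916}$ ($G = \left(\left(-102636\right) \frac{1}{256999} - - \frac{402401}{114124}\right) \left(- \frac{1}{968037}\right) = \left(- \frac{102636}{256999} + \frac{402401}{114124}\right) \left(- \frac{1}{968037}\right) = \frac{91703423735}{29329753876} \left(- \frac{1}{968037}\right) = - \frac{13100489105}{4056040993265916} \approx -3.2299 \cdot 10^{-6}$)
$\frac{G}{Q{\left(529,501 \right)} \frac{1}{-860693}} = - \frac{13100489105}{4056040993265916 \frac{501}{-860693}} = - \frac{13100489105}{4056040993265916 \cdot 501 \left(- \frac{1}{860693}\right)} = - \frac{13100489105}{4056040993265916 \left(- \frac{501}{860693}\right)} = \left(- \frac{13100489105}{4056040993265916}\right) \left(- \frac{860693}{501}\right) = \frac{11275499269249765}{2032076537626223916}$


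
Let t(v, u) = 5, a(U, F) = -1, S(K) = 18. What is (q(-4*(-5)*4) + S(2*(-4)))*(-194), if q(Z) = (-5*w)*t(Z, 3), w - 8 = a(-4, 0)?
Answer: 30458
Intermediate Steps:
w = 7 (w = 8 - 1 = 7)
q(Z) = -175 (q(Z) = -5*7*5 = -35*5 = -175)
(q(-4*(-5)*4) + S(2*(-4)))*(-194) = (-175 + 18)*(-194) = -157*(-194) = 30458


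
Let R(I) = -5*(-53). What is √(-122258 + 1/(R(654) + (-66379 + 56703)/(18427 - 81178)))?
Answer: I*√33846641893364101157/16638691 ≈ 349.65*I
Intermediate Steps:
R(I) = 265
√(-122258 + 1/(R(654) + (-66379 + 56703)/(18427 - 81178))) = √(-122258 + 1/(265 + (-66379 + 56703)/(18427 - 81178))) = √(-122258 + 1/(265 - 9676/(-62751))) = √(-122258 + 1/(265 - 9676*(-1/62751))) = √(-122258 + 1/(265 + 9676/62751)) = √(-122258 + 1/(16638691/62751)) = √(-122258 + 62751/16638691) = √(-2034213021527/16638691) = I*√33846641893364101157/16638691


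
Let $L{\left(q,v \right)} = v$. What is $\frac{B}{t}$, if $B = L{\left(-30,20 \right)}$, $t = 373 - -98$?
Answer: $\frac{20}{471} \approx 0.042463$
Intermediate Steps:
$t = 471$ ($t = 373 + 98 = 471$)
$B = 20$
$\frac{B}{t} = \frac{20}{471}$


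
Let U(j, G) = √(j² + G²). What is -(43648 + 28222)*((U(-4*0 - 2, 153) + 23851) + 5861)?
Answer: -2135401440 - 71870*√23413 ≈ -2.1464e+9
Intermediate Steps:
U(j, G) = √(G² + j²)
-(43648 + 28222)*((U(-4*0 - 2, 153) + 23851) + 5861) = -(43648 + 28222)*((√(153² + (-4*0 - 2)²) + 23851) + 5861) = -71870*((√(23409 + (0 - 2)²) + 23851) + 5861) = -71870*((√(23409 + (-2)²) + 23851) + 5861) = -71870*((√(23409 + 4) + 23851) + 5861) = -71870*((√23413 + 23851) + 5861) = -71870*((23851 + √23413) + 5861) = -71870*(29712 + √23413) = -(2135401440 + 71870*√23413) = -2135401440 - 71870*√23413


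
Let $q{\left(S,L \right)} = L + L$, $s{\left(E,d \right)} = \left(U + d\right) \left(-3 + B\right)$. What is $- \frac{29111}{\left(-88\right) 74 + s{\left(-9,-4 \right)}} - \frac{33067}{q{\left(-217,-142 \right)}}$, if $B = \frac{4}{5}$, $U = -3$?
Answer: $\frac{1115452981}{9225172} \approx 120.91$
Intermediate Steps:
$B = \frac{4}{5}$ ($B = 4 \cdot \frac{1}{5} = \frac{4}{5} \approx 0.8$)
$s{\left(E,d \right)} = \frac{33}{5} - \frac{11 d}{5}$ ($s{\left(E,d \right)} = \left(-3 + d\right) \left(-3 + \frac{4}{5}\right) = \left(-3 + d\right) \left(- \frac{11}{5}\right) = \frac{33}{5} - \frac{11 d}{5}$)
$q{\left(S,L \right)} = 2 L$
$- \frac{29111}{\left(-88\right) 74 + s{\left(-9,-4 \right)}} - \frac{33067}{q{\left(-217,-142 \right)}} = - \frac{29111}{\left(-88\right) 74 + \left(\frac{33}{5} - - \frac{44}{5}\right)} - \frac{33067}{2 \left(-142\right)} = - \frac{29111}{-6512 + \left(\frac{33}{5} + \frac{44}{5}\right)} - \frac{33067}{-284} = - \frac{29111}{-6512 + \frac{77}{5}} - - \frac{33067}{284} = - \frac{29111}{- \frac{32483}{5}} + \frac{33067}{284} = \left(-29111\right) \left(- \frac{5}{32483}\right) + \frac{33067}{284} = \frac{145555}{32483} + \frac{33067}{284} = \frac{1115452981}{9225172}$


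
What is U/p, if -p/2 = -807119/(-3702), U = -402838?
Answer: 745653138/807119 ≈ 923.85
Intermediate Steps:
p = -807119/1851 (p = -(-1614238)/(-3702) = -(-1614238)*(-1)/3702 = -2*807119/3702 = -807119/1851 ≈ -436.04)
U/p = -402838/(-807119/1851) = -402838*(-1851/807119) = 745653138/807119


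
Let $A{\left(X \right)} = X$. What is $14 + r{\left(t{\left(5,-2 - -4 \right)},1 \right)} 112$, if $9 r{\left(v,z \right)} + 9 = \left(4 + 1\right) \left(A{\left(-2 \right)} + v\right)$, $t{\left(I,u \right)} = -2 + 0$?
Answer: $- \frac{3122}{9} \approx -346.89$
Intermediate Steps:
$t{\left(I,u \right)} = -2$
$r{\left(v,z \right)} = - \frac{19}{9} + \frac{5 v}{9}$ ($r{\left(v,z \right)} = -1 + \frac{\left(4 + 1\right) \left(-2 + v\right)}{9} = -1 + \frac{5 \left(-2 + v\right)}{9} = -1 + \frac{-10 + 5 v}{9} = -1 + \left(- \frac{10}{9} + \frac{5 v}{9}\right) = - \frac{19}{9} + \frac{5 v}{9}$)
$14 + r{\left(t{\left(5,-2 - -4 \right)},1 \right)} 112 = 14 + \left(- \frac{19}{9} + \frac{5}{9} \left(-2\right)\right) 112 = 14 + \left(- \frac{19}{9} - \frac{10}{9}\right) 112 = 14 - \frac{3248}{9} = - \frac{3122}{9}$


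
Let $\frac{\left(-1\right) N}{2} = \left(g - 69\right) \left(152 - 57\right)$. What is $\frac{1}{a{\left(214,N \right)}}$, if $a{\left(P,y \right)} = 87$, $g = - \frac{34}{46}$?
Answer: $\frac{1}{87} \approx 0.011494$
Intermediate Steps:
$g = - \frac{17}{23}$ ($g = \left(-34\right) \frac{1}{46} = - \frac{17}{23} \approx -0.73913$)
$N = \frac{304760}{23}$ ($N = - 2 \left(- \frac{17}{23} - 69\right) \left(152 - 57\right) = - 2 \left(\left(- \frac{1604}{23}\right) 95\right) = \left(-2\right) \left(- \frac{152380}{23}\right) = \frac{304760}{23} \approx 13250.0$)
$\frac{1}{a{\left(214,N \right)}} = \frac{1}{87}$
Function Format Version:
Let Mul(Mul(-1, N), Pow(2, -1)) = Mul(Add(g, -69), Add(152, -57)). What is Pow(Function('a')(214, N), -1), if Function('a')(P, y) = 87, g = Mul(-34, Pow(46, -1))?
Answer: Rational(1, 87) ≈ 0.011494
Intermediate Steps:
g = Rational(-17, 23) (g = Mul(-34, Rational(1, 46)) = Rational(-17, 23) ≈ -0.73913)
N = Rational(304760, 23) (N = Mul(-2, Mul(Add(Rational(-17, 23), -69), Add(152, -57))) = Mul(-2, Mul(Rational(-1604, 23), 95)) = Mul(-2, Rational(-152380, 23)) = Rational(304760, 23) ≈ 13250.)
Pow(Function('a')(214, N), -1) = Pow(87, -1) = Rational(1, 87)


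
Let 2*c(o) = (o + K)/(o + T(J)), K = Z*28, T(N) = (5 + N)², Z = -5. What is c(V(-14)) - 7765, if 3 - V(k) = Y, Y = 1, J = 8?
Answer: -442628/57 ≈ -7765.4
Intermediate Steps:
V(k) = 2 (V(k) = 3 - 1*1 = 3 - 1 = 2)
K = -140 (K = -5*28 = -140)
c(o) = (-140 + o)/(2*(169 + o)) (c(o) = ((o - 140)/(o + (5 + 8)²))/2 = ((-140 + o)/(o + 13²))/2 = ((-140 + o)/(o + 169))/2 = ((-140 + o)/(169 + o))/2 = (-140 + o)/(2*(169 + o)))
c(V(-14)) - 7765 = (-140 + 2)/(2*(169 + 2)) - 7765 = (½)*(-138)/171 - 7765 = (½)*(1/171)*(-138) - 7765 = -23/57 - 7765 = -442628/57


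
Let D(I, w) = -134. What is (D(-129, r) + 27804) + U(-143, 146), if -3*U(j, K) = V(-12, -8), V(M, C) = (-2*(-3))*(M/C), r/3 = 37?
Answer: 27667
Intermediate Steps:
r = 111 (r = 3*37 = 111)
V(M, C) = 6*M/C (V(M, C) = 6*(M/C) = 6*M/C)
U(j, K) = -3 (U(j, K) = -2*(-12)/(-8) = -2*(-12)*(-1)/8 = -1/3*9 = -3)
(D(-129, r) + 27804) + U(-143, 146) = (-134 + 27804) - 3 = 27670 - 3 = 27667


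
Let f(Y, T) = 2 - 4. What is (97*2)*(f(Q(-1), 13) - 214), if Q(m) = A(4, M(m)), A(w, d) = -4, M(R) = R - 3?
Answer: -41904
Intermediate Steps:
M(R) = -3 + R
Q(m) = -4
f(Y, T) = -2
(97*2)*(f(Q(-1), 13) - 214) = (97*2)*(-2 - 214) = 194*(-216) = -41904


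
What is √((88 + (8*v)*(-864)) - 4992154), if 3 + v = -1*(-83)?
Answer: 3*I*√616114 ≈ 2354.8*I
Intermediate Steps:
v = 80 (v = -3 - 1*(-83) = -3 + 83 = 80)
√((88 + (8*v)*(-864)) - 4992154) = √((88 + (8*80)*(-864)) - 4992154) = √((88 + 640*(-864)) - 4992154) = √((88 - 552960) - 4992154) = √(-552872 - 4992154) = √(-5545026) = 3*I*√616114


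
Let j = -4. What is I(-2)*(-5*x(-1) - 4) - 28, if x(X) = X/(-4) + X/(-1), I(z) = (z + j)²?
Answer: -397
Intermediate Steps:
I(z) = (-4 + z)² (I(z) = (z - 4)² = (-4 + z)²)
x(X) = -5*X/4 (x(X) = X*(-¼) + X*(-1) = -X/4 - X = -5*X/4)
I(-2)*(-5*x(-1) - 4) - 28 = (-4 - 2)²*(-(-25)*(-1)/4 - 4) - 28 = (-6)²*(-5*5/4 - 4) - 28 = 36*(-25/4 - 4) - 28 = 36*(-41/4) - 28 = -369 - 28 = -397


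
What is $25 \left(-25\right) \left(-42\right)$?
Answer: $26250$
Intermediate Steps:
$25 \left(-25\right) \left(-42\right) = \left(-625\right) \left(-42\right) = 26250$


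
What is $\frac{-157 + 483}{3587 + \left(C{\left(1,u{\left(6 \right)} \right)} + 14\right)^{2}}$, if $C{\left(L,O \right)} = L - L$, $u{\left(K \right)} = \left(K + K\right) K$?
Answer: $\frac{326}{3783} \approx 0.086175$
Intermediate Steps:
$u{\left(K \right)} = 2 K^{2}$ ($u{\left(K \right)} = 2 K K = 2 K^{2}$)
$C{\left(L,O \right)} = 0$
$\frac{-157 + 483}{3587 + \left(C{\left(1,u{\left(6 \right)} \right)} + 14\right)^{2}} = \frac{-157 + 483}{3587 + \left(0 + 14\right)^{2}} = \frac{326}{3587 + 14^{2}} = \frac{326}{3587 + 196} = \frac{326}{3783}$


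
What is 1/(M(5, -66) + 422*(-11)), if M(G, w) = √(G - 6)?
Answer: -4642/21548165 - I/21548165 ≈ -0.00021542 - 4.6408e-8*I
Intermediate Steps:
M(G, w) = √(-6 + G)
1/(M(5, -66) + 422*(-11)) = 1/(√(-6 + 5) + 422*(-11)) = 1/(√(-1) - 4642) = 1/(I - 4642) = 1/(-4642 + I) = (-4642 - I)/21548165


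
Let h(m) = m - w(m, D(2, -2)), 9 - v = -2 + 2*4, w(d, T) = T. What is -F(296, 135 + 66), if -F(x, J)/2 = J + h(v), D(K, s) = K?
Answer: 404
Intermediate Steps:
v = 3 (v = 9 - (-2 + 2*4) = 9 - (-2 + 8) = 9 - 1*6 = 9 - 6 = 3)
h(m) = -2 + m (h(m) = m - 1*2 = m - 2 = -2 + m)
F(x, J) = -2 - 2*J (F(x, J) = -2*(J + (-2 + 3)) = -2*(J + 1) = -2*(1 + J) = -2 - 2*J)
-F(296, 135 + 66) = -(-2 - 2*(135 + 66)) = -(-2 - 2*201) = -(-2 - 402) = -1*(-404) = 404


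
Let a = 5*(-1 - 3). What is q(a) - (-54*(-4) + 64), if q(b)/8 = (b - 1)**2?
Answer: 3248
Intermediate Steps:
a = -20 (a = 5*(-4) = -20)
q(b) = 8*(-1 + b)**2 (q(b) = 8*(b - 1)**2 = 8*(-1 + b)**2)
q(a) - (-54*(-4) + 64) = 8*(-1 - 20)**2 - (-54*(-4) + 64) = 8*(-21)**2 - (216 + 64) = 8*441 - 1*280 = 3528 - 280 = 3248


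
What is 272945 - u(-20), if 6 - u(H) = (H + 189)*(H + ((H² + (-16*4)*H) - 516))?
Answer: 466275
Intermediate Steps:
u(H) = 6 - (189 + H)*(-516 + H² - 63*H) (u(H) = 6 - (H + 189)*(H + ((H² + (-16*4)*H) - 516)) = 6 - (189 + H)*(H + ((H² - 64*H) - 516)) = 6 - (189 + H)*(H + (-516 + H² - 64*H)) = 6 - (189 + H)*(-516 + H² - 63*H))
272945 - u(-20) = 272945 - (97530 - 1*(-20)³ - 126*(-20)² + 12423*(-20)) = 272945 - (97530 - 1*(-8000) - 126*400 - 248460) = 272945 - (97530 + 8000 - 50400 - 248460) = 272945 - 1*(-193330) = 272945 + 193330 = 466275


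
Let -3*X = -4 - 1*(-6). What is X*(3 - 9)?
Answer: 4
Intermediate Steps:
X = -2/3 (X = -(-4 - 1*(-6))/3 = -(-4 + 6)/3 = -1/3*2 = -2/3 ≈ -0.66667)
X*(3 - 9) = -2*(3 - 9)/3 = -2/3*(-6) = 4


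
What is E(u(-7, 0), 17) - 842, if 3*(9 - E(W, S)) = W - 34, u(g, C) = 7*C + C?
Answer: -2465/3 ≈ -821.67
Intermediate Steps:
u(g, C) = 8*C
E(W, S) = 61/3 - W/3 (E(W, S) = 9 - (W - 34)/3 = 9 - (-34 + W)/3 = 9 + (34/3 - W/3) = 61/3 - W/3)
E(u(-7, 0), 17) - 842 = (61/3 - 8*0/3) - 842 = (61/3 - 1/3*0) - 842 = (61/3 + 0) - 842 = 61/3 - 842 = -2465/3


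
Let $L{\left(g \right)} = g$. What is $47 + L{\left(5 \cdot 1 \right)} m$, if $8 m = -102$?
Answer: $- \frac{67}{4} \approx -16.75$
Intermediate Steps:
$m = - \frac{51}{4}$ ($m = \frac{1}{8} \left(-102\right) = - \frac{51}{4} \approx -12.75$)
$47 + L{\left(5 \cdot 1 \right)} m = 47 + 5 \cdot 1 \left(- \frac{51}{4}\right) = 47 + 5 \left(- \frac{51}{4}\right) = 47 - \frac{255}{4} = - \frac{67}{4}$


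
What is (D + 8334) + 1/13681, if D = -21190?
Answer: -175882935/13681 ≈ -12856.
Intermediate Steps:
(D + 8334) + 1/13681 = (-21190 + 8334) + 1/13681 = -12856 + 1/13681 = -175882935/13681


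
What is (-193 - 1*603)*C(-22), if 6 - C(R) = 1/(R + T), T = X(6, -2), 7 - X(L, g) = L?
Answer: -101092/21 ≈ -4813.9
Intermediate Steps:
X(L, g) = 7 - L
T = 1 (T = 7 - 1*6 = 7 - 6 = 1)
C(R) = 6 - 1/(1 + R) (C(R) = 6 - 1/(R + 1) = 6 - 1/(1 + R))
(-193 - 1*603)*C(-22) = (-193 - 1*603)*((5 + 6*(-22))/(1 - 22)) = (-193 - 603)*((5 - 132)/(-21)) = -(-796)*(-127)/21 = -796*127/21 = -101092/21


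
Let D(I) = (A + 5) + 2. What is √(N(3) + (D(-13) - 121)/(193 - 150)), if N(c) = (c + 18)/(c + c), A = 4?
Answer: 9*√86/86 ≈ 0.97050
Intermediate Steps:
D(I) = 11 (D(I) = (4 + 5) + 2 = 9 + 2 = 11)
N(c) = (18 + c)/(2*c) (N(c) = (18 + c)/((2*c)) = (18 + c)*(1/(2*c)) = (18 + c)/(2*c))
√(N(3) + (D(-13) - 121)/(193 - 150)) = √((½)*(18 + 3)/3 + (11 - 121)/(193 - 150)) = √((½)*(⅓)*21 - 110/43) = √(7/2 - 110*1/43) = √(7/2 - 110/43) = √(81/86) = 9*√86/86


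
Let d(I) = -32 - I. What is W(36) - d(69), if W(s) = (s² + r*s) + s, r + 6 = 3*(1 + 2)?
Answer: 1541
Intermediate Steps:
r = 3 (r = -6 + 3*(1 + 2) = -6 + 3*3 = -6 + 9 = 3)
W(s) = s² + 4*s (W(s) = (s² + 3*s) + s = s² + 4*s)
W(36) - d(69) = 36*(4 + 36) - (-32 - 1*69) = 36*40 - (-32 - 69) = 1440 - 1*(-101) = 1440 + 101 = 1541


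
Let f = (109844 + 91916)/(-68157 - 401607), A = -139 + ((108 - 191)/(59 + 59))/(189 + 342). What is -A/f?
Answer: -1748474657/5402512 ≈ -323.64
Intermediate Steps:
A = -8709545/62658 (A = -139 - 83/118/531 = -139 - 83*1/118*(1/531) = -139 - 83/118*1/531 = -139 - 83/62658 = -8709545/62658 ≈ -139.00)
f = -50440/117441 (f = 201760/(-469764) = 201760*(-1/469764) = -50440/117441 ≈ -0.42949)
-A/f = -(-8709545)/(62658*(-50440/117441)) = -(-8709545)*(-117441)/(62658*50440) = -1*1748474657/5402512 = -1748474657/5402512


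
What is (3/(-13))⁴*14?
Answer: 1134/28561 ≈ 0.039705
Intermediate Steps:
(3/(-13))⁴*14 = (3*(-1/13))⁴*14 = (-3/13)⁴*14 = (81/28561)*14 = 1134/28561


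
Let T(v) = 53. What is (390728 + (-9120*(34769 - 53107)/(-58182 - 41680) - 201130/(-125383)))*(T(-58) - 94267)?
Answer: -229474914530285823876/6260498573 ≈ -3.6654e+10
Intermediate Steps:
(390728 + (-9120*(34769 - 53107)/(-58182 - 41680) - 201130/(-125383)))*(T(-58) - 94267) = (390728 + (-9120*(34769 - 53107)/(-58182 - 41680) - 201130/(-125383)))*(53 - 94267) = (390728 + (-9120/((-99862/(-18338))) - 201130*(-1/125383)))*(-94214) = (390728 + (-9120/((-99862*(-1/18338))) + 201130/125383))*(-94214) = (390728 + (-9120/49931/9169 + 201130/125383))*(-94214) = (390728 + (-9120*9169/49931 + 201130/125383))*(-94214) = (390728 + (-83621280/49931 + 201130/125383))*(-94214) = (390728 - 10474644328210/6260498573)*(-94214) = (2435677442102934/6260498573)*(-94214) = -229474914530285823876/6260498573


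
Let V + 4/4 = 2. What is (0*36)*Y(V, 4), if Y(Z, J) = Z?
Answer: 0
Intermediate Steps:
V = 1 (V = -1 + 2 = 1)
(0*36)*Y(V, 4) = (0*36)*1 = 0*1 = 0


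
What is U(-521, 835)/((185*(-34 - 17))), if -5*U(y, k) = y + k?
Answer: 314/47175 ≈ 0.0066561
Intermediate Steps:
U(y, k) = -k/5 - y/5 (U(y, k) = -(y + k)/5 = -(k + y)/5 = -k/5 - y/5)
U(-521, 835)/((185*(-34 - 17))) = (-1/5*835 - 1/5*(-521))/((185*(-34 - 17))) = (-167 + 521/5)/((185*(-51))) = -314/5/(-9435) = -314/5*(-1/9435) = 314/47175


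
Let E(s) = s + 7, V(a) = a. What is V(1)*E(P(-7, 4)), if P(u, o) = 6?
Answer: 13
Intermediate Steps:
E(s) = 7 + s
V(1)*E(P(-7, 4)) = 1*(7 + 6) = 1*13 = 13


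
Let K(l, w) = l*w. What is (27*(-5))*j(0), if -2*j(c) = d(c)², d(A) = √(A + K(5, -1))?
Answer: -675/2 ≈ -337.50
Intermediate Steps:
d(A) = √(-5 + A) (d(A) = √(A + 5*(-1)) = √(A - 5) = √(-5 + A))
j(c) = 5/2 - c/2 (j(c) = -(-5/2 + c/2) = -(-5 + c)/2 = 5/2 - c/2)
(27*(-5))*j(0) = (27*(-5))*(5/2 - ½*0) = -135*(5/2 + 0) = -135*5/2 = -675/2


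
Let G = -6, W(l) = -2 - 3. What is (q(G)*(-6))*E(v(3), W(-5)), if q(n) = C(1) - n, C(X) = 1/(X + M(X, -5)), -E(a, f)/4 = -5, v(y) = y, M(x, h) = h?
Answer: -690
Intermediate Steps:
W(l) = -5
E(a, f) = 20 (E(a, f) = -4*(-5) = 20)
C(X) = 1/(-5 + X) (C(X) = 1/(X - 5) = 1/(-5 + X))
q(n) = -¼ - n (q(n) = 1/(-5 + 1) - n = 1/(-4) - n = -¼ - n)
(q(G)*(-6))*E(v(3), W(-5)) = ((-¼ - 1*(-6))*(-6))*20 = ((-¼ + 6)*(-6))*20 = ((23/4)*(-6))*20 = -69/2*20 = -690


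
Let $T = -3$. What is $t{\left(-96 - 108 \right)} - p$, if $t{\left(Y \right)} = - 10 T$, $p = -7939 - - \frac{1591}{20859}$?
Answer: $\frac{166223780}{20859} \approx 7968.9$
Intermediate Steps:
$p = - \frac{165598010}{20859}$ ($p = -7939 - \left(-1591\right) \frac{1}{20859} = -7939 - - \frac{1591}{20859} = -7939 + \frac{1591}{20859} = - \frac{165598010}{20859} \approx -7938.9$)
$t{\left(Y \right)} = 30$ ($t{\left(Y \right)} = \left(-10\right) \left(-3\right) = 30$)
$t{\left(-96 - 108 \right)} - p = 30 - - \frac{165598010}{20859} = 30 + \frac{165598010}{20859} = \frac{166223780}{20859}$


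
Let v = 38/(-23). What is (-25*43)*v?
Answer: 40850/23 ≈ 1776.1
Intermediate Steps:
v = -38/23 (v = 38*(-1/23) = -38/23 ≈ -1.6522)
(-25*43)*v = -25*43*(-38/23) = -1075*(-38/23) = 40850/23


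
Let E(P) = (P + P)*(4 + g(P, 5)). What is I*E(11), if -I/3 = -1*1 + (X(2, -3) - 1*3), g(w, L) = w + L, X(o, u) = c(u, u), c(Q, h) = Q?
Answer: 9240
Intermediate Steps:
X(o, u) = u
g(w, L) = L + w
E(P) = 2*P*(9 + P) (E(P) = (P + P)*(4 + (5 + P)) = (2*P)*(9 + P) = 2*P*(9 + P))
I = 21 (I = -3*(-1*1 + (-3 - 1*3)) = -3*(-1 + (-3 - 3)) = -3*(-1 - 6) = -3*(-7) = 21)
I*E(11) = 21*(2*11*(9 + 11)) = 21*(2*11*20) = 21*440 = 9240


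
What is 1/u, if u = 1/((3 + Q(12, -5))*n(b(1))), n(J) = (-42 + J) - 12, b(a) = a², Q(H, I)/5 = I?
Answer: 1166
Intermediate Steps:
Q(H, I) = 5*I
n(J) = -54 + J
u = 1/1166 (u = 1/((3 + 5*(-5))*(-54 + 1²)) = 1/((3 - 25)*(-54 + 1)) = 1/(-22*(-53)) = 1/1166 ≈ 0.00085763)
1/u = 1/(1/1166) = 1166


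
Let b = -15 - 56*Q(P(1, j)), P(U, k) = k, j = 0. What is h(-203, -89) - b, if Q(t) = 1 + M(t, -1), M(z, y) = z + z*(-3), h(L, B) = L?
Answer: -132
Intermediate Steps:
M(z, y) = -2*z (M(z, y) = z - 3*z = -2*z)
Q(t) = 1 - 2*t
b = -71 (b = -15 - 56*(1 - 2*0) = -15 - 56*(1 + 0) = -15 - 56*1 = -15 - 56 = -71)
h(-203, -89) - b = -203 - 1*(-71) = -203 + 71 = -132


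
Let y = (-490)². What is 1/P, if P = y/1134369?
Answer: 1134369/240100 ≈ 4.7246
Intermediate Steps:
y = 240100
P = 240100/1134369 ≈ 0.21166
1/P = 1/(240100/1134369) = 1134369/240100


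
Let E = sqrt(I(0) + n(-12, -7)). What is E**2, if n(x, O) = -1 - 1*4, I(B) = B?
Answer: -5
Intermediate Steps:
n(x, O) = -5 (n(x, O) = -1 - 4 = -5)
E = I*sqrt(5) (E = sqrt(0 - 5) = sqrt(-5) = I*sqrt(5) ≈ 2.2361*I)
E**2 = (I*sqrt(5))**2 = -5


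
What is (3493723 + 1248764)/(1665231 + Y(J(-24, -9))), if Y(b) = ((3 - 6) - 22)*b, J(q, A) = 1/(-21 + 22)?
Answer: 4742487/1665206 ≈ 2.8480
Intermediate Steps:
J(q, A) = 1 (J(q, A) = 1/1 = 1)
Y(b) = -25*b (Y(b) = (-3 - 22)*b = -25*b)
(3493723 + 1248764)/(1665231 + Y(J(-24, -9))) = (3493723 + 1248764)/(1665231 - 25*1) = 4742487/(1665231 - 25) = 4742487/1665206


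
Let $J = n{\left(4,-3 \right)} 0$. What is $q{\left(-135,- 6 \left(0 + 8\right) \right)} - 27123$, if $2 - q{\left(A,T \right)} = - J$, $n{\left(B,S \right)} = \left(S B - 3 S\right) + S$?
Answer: $-27121$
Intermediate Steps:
$n{\left(B,S \right)} = - 2 S + B S$ ($n{\left(B,S \right)} = \left(B S - 3 S\right) + S = \left(- 3 S + B S\right) + S = - 2 S + B S$)
$J = 0$ ($J = - 3 \left(-2 + 4\right) 0 = \left(-3\right) 2 \cdot 0 = \left(-6\right) 0 = 0$)
$q{\left(A,T \right)} = 2$ ($q{\left(A,T \right)} = 2 - \left(-1\right) 0 = 2 - 0 = 2 + 0 = 2$)
$q{\left(-135,- 6 \left(0 + 8\right) \right)} - 27123 = 2 - 27123 = -27121$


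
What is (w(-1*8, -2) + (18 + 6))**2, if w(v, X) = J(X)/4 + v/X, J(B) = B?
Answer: 3025/4 ≈ 756.25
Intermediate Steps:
w(v, X) = X/4 + v/X
(w(-1*8, -2) + (18 + 6))**2 = (((1/4)*(-2) - 1*8/(-2)) + (18 + 6))**2 = ((-1/2 - 8*(-1/2)) + 24)**2 = ((-1/2 + 4) + 24)**2 = (7/2 + 24)**2 = (55/2)**2 = 3025/4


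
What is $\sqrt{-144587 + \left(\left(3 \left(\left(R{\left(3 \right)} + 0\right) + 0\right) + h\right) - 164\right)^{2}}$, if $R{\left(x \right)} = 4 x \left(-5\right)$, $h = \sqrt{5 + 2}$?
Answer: $\sqrt{-144587 + \left(344 - \sqrt{7}\right)^{2}} \approx 167.52 i$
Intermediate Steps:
$h = \sqrt{7} \approx 2.6458$
$R{\left(x \right)} = - 20 x$
$\sqrt{-144587 + \left(\left(3 \left(\left(R{\left(3 \right)} + 0\right) + 0\right) + h\right) - 164\right)^{2}} = \sqrt{-144587 + \left(\left(3 \left(\left(\left(-20\right) 3 + 0\right) + 0\right) + \sqrt{7}\right) - 164\right)^{2}} = \sqrt{-144587 + \left(\left(3 \left(\left(-60 + 0\right) + 0\right) + \sqrt{7}\right) - 164\right)^{2}} = \sqrt{-144587 + \left(\left(3 \left(-60 + 0\right) + \sqrt{7}\right) - 164\right)^{2}} = \sqrt{-144587 + \left(\left(3 \left(-60\right) + \sqrt{7}\right) - 164\right)^{2}} = \sqrt{-144587 + \left(\left(-180 + \sqrt{7}\right) - 164\right)^{2}} = \sqrt{-144587 + \left(-344 + \sqrt{7}\right)^{2}}$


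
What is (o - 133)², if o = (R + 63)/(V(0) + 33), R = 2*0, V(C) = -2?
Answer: 16483600/961 ≈ 17153.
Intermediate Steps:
R = 0
o = 63/31 (o = (0 + 63)/(-2 + 33) = 63/31 ≈ 2.0323)
(o - 133)² = (63/31 - 133)² = (-4060/31)² = 16483600/961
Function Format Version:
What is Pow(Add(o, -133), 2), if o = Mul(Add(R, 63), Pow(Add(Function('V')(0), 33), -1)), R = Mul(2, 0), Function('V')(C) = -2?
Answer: Rational(16483600, 961) ≈ 17153.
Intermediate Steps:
R = 0
o = Rational(63, 31) (o = Mul(Add(0, 63), Pow(Add(-2, 33), -1)) = Mul(63, Pow(31, -1)) = Mul(63, Rational(1, 31)) = Rational(63, 31) ≈ 2.0323)
Pow(Add(o, -133), 2) = Pow(Add(Rational(63, 31), -133), 2) = Pow(Rational(-4060, 31), 2) = Rational(16483600, 961)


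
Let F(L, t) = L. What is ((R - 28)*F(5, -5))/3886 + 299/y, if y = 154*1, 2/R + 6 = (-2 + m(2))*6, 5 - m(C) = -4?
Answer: 10263571/5385996 ≈ 1.9056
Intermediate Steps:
m(C) = 9 (m(C) = 5 - 1*(-4) = 5 + 4 = 9)
R = 1/18 (R = 2/(-6 + (-2 + 9)*6) = 2/(-6 + 7*6) = 2/(-6 + 42) = 2/36 = 2*(1/36) = 1/18 ≈ 0.055556)
y = 154
((R - 28)*F(5, -5))/3886 + 299/y = ((1/18 - 28)*5)/3886 + 299/154 = -503/18*5*(1/3886) + 299*(1/154) = -2515/18*1/3886 + 299/154 = -2515/69948 + 299/154 = 10263571/5385996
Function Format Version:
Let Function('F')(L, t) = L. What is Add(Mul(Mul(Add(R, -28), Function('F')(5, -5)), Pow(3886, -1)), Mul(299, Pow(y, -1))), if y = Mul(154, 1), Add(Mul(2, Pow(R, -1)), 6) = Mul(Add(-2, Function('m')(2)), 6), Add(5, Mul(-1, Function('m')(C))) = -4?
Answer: Rational(10263571, 5385996) ≈ 1.9056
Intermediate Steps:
Function('m')(C) = 9 (Function('m')(C) = Add(5, Mul(-1, -4)) = Add(5, 4) = 9)
R = Rational(1, 18) (R = Mul(2, Pow(Add(-6, Mul(Add(-2, 9), 6)), -1)) = Mul(2, Pow(Add(-6, Mul(7, 6)), -1)) = Mul(2, Pow(Add(-6, 42), -1)) = Mul(2, Pow(36, -1)) = Mul(2, Rational(1, 36)) = Rational(1, 18) ≈ 0.055556)
y = 154
Add(Mul(Mul(Add(R, -28), Function('F')(5, -5)), Pow(3886, -1)), Mul(299, Pow(y, -1))) = Add(Mul(Mul(Add(Rational(1, 18), -28), 5), Pow(3886, -1)), Mul(299, Pow(154, -1))) = Add(Mul(Mul(Rational(-503, 18), 5), Rational(1, 3886)), Mul(299, Rational(1, 154))) = Add(Mul(Rational(-2515, 18), Rational(1, 3886)), Rational(299, 154)) = Add(Rational(-2515, 69948), Rational(299, 154)) = Rational(10263571, 5385996)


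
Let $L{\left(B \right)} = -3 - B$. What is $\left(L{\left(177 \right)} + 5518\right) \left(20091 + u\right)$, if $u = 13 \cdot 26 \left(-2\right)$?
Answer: $103637270$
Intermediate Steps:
$u = -676$ ($u = 338 \left(-2\right) = -676$)
$\left(L{\left(177 \right)} + 5518\right) \left(20091 + u\right) = \left(\left(-3 - 177\right) + 5518\right) \left(20091 - 676\right) = \left(\left(-3 - 177\right) + 5518\right) 19415 = \left(-180 + 5518\right) 19415 = 5338 \cdot 19415 = 103637270$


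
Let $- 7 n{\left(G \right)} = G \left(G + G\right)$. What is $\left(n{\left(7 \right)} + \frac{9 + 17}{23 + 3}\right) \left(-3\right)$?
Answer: $39$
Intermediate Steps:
$n{\left(G \right)} = - \frac{2 G^{2}}{7}$ ($n{\left(G \right)} = - \frac{G \left(G + G\right)}{7} = - \frac{G 2 G}{7} = - \frac{2 G^{2}}{7}$)
$\left(n{\left(7 \right)} + \frac{9 + 17}{23 + 3}\right) \left(-3\right) = \left(- \frac{2 \cdot 7^{2}}{7} + \frac{9 + 17}{23 + 3}\right) \left(-3\right) = \left(\left(- \frac{2}{7}\right) 49 + \frac{26}{26}\right) \left(-3\right) = \left(-14 + 26 \cdot \frac{1}{26}\right) \left(-3\right) = \left(-14 + 1\right) \left(-3\right) = \left(-13\right) \left(-3\right) = 39$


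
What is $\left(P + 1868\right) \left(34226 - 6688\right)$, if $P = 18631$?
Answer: $564501462$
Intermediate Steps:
$\left(P + 1868\right) \left(34226 - 6688\right) = \left(18631 + 1868\right) \left(34226 - 6688\right) = 20499 \cdot 27538 = 564501462$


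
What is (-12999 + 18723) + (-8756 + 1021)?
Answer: -2011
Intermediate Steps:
(-12999 + 18723) + (-8756 + 1021) = 5724 - 7735 = -2011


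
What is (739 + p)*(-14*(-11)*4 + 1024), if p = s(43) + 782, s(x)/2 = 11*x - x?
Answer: 3904840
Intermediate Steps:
s(x) = 20*x (s(x) = 2*(11*x - x) = 2*(10*x) = 20*x)
p = 1642 (p = 20*43 + 782 = 860 + 782 = 1642)
(739 + p)*(-14*(-11)*4 + 1024) = (739 + 1642)*(-14*(-11)*4 + 1024) = 2381*(154*4 + 1024) = 2381*(616 + 1024) = 2381*1640 = 3904840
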